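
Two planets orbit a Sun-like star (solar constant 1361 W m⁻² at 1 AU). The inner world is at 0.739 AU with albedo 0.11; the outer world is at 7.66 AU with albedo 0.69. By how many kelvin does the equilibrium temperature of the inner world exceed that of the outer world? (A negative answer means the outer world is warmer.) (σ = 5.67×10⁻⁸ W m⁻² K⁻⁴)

T_eq = [S₀(1−A)/(4σd²)]^(1/4), so T ∝ (1−A)^(1/4) / √d.
T₁ = [1361×0.89/(4×5.67×10⁻⁸×0.739²)]^(1/4) = 314.47 K.
T₂ = [1361×0.31/(4×5.67×10⁻⁸×7.66²)]^(1/4) = 75.04 K.

ΔT ≈ 239.4 K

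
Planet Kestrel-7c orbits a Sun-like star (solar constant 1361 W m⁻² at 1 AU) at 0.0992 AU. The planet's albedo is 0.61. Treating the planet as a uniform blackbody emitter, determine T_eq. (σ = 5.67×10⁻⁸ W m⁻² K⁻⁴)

T_eq ≈ 698 K

Flux at 0.0992 AU: S = 1361/0.0992² = 1.38×10⁵ W m⁻².
Energy balance: absorbed = emitted ⇒ πR²·S(1−A) = 4πR²·σT_eq⁴, so T_eq⁴ = S(1−A)/(4σ).
T_eq = [1.38×10⁵ × 0.39 / (4 × 5.67×10⁻⁸)]^(1/4) = (2.38×10¹¹)^(1/4) = 698 K.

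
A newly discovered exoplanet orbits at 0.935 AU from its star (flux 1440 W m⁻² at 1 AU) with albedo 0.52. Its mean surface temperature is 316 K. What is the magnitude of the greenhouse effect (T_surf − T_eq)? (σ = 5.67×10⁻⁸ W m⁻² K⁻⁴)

ΔT ≈ 73.0 K

S = 1440/0.935² = 1647 W m⁻².
T_eq = [S(1−A)/(4σ)]^(1/4) = [1647×0.48/(4×5.67×10⁻⁸)]^(1/4) = 243.0 K.
ΔT = T_surf − T_eq = 316 − 243.0.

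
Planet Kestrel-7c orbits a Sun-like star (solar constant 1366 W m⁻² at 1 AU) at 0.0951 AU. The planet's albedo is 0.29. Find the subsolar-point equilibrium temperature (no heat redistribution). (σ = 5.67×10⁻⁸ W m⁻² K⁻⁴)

Flux at 0.0951 AU: S = 1366/0.0951² = 1.51×10⁵ W m⁻².
At the subsolar point the surface absorbs S(1−A) and emits σT⁴ per unit area — no factor of 4, since only the local patch is in balance.
T = [1.51×10⁵ × 0.71 / 5.67×10⁻⁸]^(1/4) = (1.89×10¹²)^(1/4) = 1170 K.

T_ss ≈ 1170 K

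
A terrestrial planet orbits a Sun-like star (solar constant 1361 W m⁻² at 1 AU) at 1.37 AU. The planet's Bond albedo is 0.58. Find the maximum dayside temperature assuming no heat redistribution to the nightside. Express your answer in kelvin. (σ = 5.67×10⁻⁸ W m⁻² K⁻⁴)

T_ss ≈ 271 K

Flux at 1.37 AU: S = 1361/1.37² = 725 W m⁻².
With no redistribution each surface element balances locally: S(1−A) = σT⁴.
T = [725 × 0.42 / 5.67×10⁻⁸]^(1/4) = (5.37×10⁹)^(1/4) = 271 K.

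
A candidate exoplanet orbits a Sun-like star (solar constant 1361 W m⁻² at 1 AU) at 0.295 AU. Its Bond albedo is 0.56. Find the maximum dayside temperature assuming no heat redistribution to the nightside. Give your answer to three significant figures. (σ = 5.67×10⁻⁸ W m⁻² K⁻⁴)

Flux at 0.295 AU: S = 1361/0.295² = 1.56×10⁴ W m⁻².
With no redistribution each surface element balances locally: S(1−A) = σT⁴.
T = [1.56×10⁴ × 0.44 / 5.67×10⁻⁸]^(1/4) = (1.21×10¹¹)^(1/4) = 590 K.

T_ss ≈ 590 K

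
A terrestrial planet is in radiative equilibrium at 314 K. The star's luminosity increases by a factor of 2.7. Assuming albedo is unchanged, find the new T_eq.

T_eq ≈ 403 K

T_eq ∝ L^(1/4) · d^(−1/2).
T′ = 314 × 2.7^(1/4) = 403 K.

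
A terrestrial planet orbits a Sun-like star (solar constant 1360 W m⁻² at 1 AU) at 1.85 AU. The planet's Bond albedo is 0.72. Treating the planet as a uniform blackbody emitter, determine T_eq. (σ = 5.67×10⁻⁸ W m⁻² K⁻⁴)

T_eq ≈ 149 K

Flux at 1.85 AU: S = 1360/1.85² = 397 W m⁻².
Energy balance: absorbed = emitted ⇒ πR²·S(1−A) = 4πR²·σT_eq⁴, so T_eq⁴ = S(1−A)/(4σ).
T_eq = [397 × 0.28 / (4 × 5.67×10⁻⁸)]^(1/4) = (4.91×10⁸)^(1/4) = 149 K.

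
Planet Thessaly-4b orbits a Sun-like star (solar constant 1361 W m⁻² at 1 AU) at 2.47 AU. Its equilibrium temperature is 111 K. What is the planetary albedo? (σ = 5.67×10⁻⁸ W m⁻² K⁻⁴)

Flux at 2.47 AU: S = 1361/2.47² = 223 W m⁻².
From T_eq⁴ = S(1−A)/(4σ): 1−A = 4σT_eq⁴/S.
1−A = 4 × 5.67×10⁻⁸ × (111)⁴ / 223 = 0.154.

A ≈ 0.85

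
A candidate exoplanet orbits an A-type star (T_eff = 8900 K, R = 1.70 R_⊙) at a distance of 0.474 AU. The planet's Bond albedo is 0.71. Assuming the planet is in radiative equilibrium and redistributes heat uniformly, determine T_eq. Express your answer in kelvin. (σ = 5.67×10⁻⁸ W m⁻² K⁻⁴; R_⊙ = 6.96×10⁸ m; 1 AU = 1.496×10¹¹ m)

T_eq ≈ 597 K

R_⋆ = 1.70 × 6.96×10⁸ = 1.18×10⁹ m.
d = 0.474 AU = 7.09×10¹⁰ m.
L = 4πR_⋆²σT_⋆⁴ = 4π(1.18×10⁹)² × 5.67×10⁻⁸ × (8900)⁴ = 6.26×10²⁷ W.
S = L/(4πd²) = 9.90×10⁴ W m⁻².
Energy balance: absorbed = emitted ⇒ πR²·S(1−A) = 4πR²·σT_eq⁴, so T_eq⁴ = S(1−A)/(4σ).
T_eq = [9.90×10⁴ × 0.29 / (4 × 5.67×10⁻⁸)]^(1/4) = (1.27×10¹¹)^(1/4) = 597 K.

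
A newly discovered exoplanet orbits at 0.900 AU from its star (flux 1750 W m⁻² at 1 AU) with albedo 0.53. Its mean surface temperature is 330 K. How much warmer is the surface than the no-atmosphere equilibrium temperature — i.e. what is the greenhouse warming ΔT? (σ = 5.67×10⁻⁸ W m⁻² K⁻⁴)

S = 1750/0.900² = 2160 W m⁻².
T_eq = [S(1−A)/(4σ)]^(1/4) = [2160×0.47/(4×5.67×10⁻⁸)]^(1/4) = 258.7 K.
ΔT = T_surf − T_eq = 330 − 258.7.

ΔT ≈ 71.3 K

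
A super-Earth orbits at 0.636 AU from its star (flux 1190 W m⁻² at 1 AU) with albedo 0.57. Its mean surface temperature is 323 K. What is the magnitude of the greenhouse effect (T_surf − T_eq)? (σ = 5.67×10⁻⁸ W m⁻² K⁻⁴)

S = 1190/0.636² = 2942 W m⁻².
T_eq = [S(1−A)/(4σ)]^(1/4) = [2942×0.43/(4×5.67×10⁻⁸)]^(1/4) = 273.3 K.
ΔT = T_surf − T_eq = 323 − 273.3.

ΔT ≈ 49.7 K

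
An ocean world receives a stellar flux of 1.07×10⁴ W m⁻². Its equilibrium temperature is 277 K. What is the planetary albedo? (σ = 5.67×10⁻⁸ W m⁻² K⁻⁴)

From T_eq⁴ = S(1−A)/(4σ): 1−A = 4σT_eq⁴/S.
1−A = 4 × 5.67×10⁻⁸ × (277)⁴ / 1.07×10⁴ = 0.125.

A ≈ 0.88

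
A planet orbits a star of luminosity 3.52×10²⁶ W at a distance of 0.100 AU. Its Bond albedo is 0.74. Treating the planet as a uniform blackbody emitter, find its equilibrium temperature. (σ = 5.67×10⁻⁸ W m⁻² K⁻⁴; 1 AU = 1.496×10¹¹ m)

d = 0.100 AU = 1.50×10¹⁰ m.
Flux: S = L/(4πd²) = 3.52×10²⁶/(4π×(1.50×10¹⁰)²) = 1.25×10⁵ W m⁻².
Energy balance: absorbed = emitted ⇒ πR²·S(1−A) = 4πR²·σT_eq⁴, so T_eq⁴ = S(1−A)/(4σ).
T_eq = [1.25×10⁵ × 0.26 / (4 × 5.67×10⁻⁸)]^(1/4) = (1.43×10¹¹)^(1/4) = 615 K.

T_eq ≈ 615 K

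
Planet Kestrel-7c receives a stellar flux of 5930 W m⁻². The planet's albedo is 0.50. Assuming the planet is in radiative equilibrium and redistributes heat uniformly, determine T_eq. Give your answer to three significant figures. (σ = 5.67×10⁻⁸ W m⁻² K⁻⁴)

T_eq ≈ 338 K

Energy balance: absorbed = emitted ⇒ πR²·S(1−A) = 4πR²·σT_eq⁴, so T_eq⁴ = S(1−A)/(4σ).
T_eq = [5930 × 0.50 / (4 × 5.67×10⁻⁸)]^(1/4) = (1.31×10¹⁰)^(1/4) = 338 K.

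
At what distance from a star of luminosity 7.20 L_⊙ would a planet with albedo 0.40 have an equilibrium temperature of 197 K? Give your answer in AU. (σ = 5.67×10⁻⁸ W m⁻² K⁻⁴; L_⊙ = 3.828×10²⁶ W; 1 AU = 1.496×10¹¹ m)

d ≈ 4.15 AU

L = 7.20 × 3.828×10²⁶ = 2.76×10²⁷ W.
From T_eq⁴ = L(1−A)/(16πσd²): d = √[L(1−A)/(16πσT_eq⁴)].
d = √[2.76×10²⁷ × 0.60 / (16π × 5.67×10⁻⁸ × (197)⁴)] = 6.21×10¹¹ m = 4.15 AU.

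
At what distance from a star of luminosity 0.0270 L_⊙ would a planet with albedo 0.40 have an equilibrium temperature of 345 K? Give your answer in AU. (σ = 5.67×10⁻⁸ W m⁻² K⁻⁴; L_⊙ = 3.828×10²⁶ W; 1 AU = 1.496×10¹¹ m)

d ≈ 0.0828 AU

L = 0.0270 × 3.828×10²⁶ = 1.03×10²⁵ W.
From T_eq⁴ = L(1−A)/(16πσd²): d = √[L(1−A)/(16πσT_eq⁴)].
d = √[1.03×10²⁵ × 0.60 / (16π × 5.67×10⁻⁸ × (345)⁴)] = 1.24×10¹⁰ m = 0.0828 AU.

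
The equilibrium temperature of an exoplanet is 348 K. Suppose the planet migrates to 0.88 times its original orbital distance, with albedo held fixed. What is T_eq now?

T_eq ≈ 371 K

T_eq ∝ L^(1/4) · d^(−1/2).
T′ = 348 / 0.88^(1/2) = 371 K.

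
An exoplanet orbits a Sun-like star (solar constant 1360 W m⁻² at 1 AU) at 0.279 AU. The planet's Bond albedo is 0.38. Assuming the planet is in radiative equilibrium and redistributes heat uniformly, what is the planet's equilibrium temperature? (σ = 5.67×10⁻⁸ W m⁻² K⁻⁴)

Flux at 0.279 AU: S = 1360/0.279² = 1.75×10⁴ W m⁻².
Energy balance: absorbed = emitted ⇒ πR²·S(1−A) = 4πR²·σT_eq⁴, so T_eq⁴ = S(1−A)/(4σ).
T_eq = [1.75×10⁴ × 0.62 / (4 × 5.67×10⁻⁸)]^(1/4) = (4.78×10¹⁰)^(1/4) = 467 K.

T_eq ≈ 467 K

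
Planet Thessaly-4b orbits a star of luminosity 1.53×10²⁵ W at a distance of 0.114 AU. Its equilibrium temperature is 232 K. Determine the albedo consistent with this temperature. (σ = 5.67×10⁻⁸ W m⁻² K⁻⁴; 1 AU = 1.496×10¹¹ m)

A ≈ 0.84

d = 0.114 AU = 1.71×10¹⁰ m.
Flux: S = L/(4πd²) = 1.53×10²⁵/(4π×(1.71×10¹⁰)²) = 4190 W m⁻².
From T_eq⁴ = S(1−A)/(4σ): 1−A = 4σT_eq⁴/S.
1−A = 4 × 5.67×10⁻⁸ × (232)⁴ / 4190 = 0.157.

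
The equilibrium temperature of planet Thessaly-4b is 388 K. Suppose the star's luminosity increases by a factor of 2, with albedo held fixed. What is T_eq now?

T_eq ≈ 461 K

T_eq ∝ L^(1/4) · d^(−1/2).
T′ = 388 × 2^(1/4) = 461 K.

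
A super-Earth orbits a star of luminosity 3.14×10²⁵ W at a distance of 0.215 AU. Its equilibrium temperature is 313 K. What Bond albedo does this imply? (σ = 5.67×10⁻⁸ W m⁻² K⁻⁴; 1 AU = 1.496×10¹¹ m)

A ≈ 0.10

d = 0.215 AU = 3.22×10¹⁰ m.
Flux: S = L/(4πd²) = 3.14×10²⁵/(4π×(3.22×10¹⁰)²) = 2420 W m⁻².
From T_eq⁴ = S(1−A)/(4σ): 1−A = 4σT_eq⁴/S.
1−A = 4 × 5.67×10⁻⁸ × (313)⁴ / 2420 = 0.901.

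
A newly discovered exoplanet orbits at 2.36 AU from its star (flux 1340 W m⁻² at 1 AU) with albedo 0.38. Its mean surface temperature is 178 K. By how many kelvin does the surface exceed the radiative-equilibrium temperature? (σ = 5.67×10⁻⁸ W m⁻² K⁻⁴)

ΔT ≈ 17.9 K

S = 1340/2.36² = 240.6 W m⁻².
T_eq = [S(1−A)/(4σ)]^(1/4) = [240.6×0.62/(4×5.67×10⁻⁸)]^(1/4) = 160.1 K.
ΔT = T_surf − T_eq = 178 − 160.1.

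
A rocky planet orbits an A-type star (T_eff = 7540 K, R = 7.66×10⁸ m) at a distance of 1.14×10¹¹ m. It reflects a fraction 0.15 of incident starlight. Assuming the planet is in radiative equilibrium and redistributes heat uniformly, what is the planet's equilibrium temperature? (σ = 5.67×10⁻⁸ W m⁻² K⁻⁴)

T_eq ≈ 420 K

L = 4πR_⋆²σT_⋆⁴ = 4π(7.66×10⁸)² × 5.67×10⁻⁸ × (7540)⁴ = 1.35×10²⁷ W.
S = L/(4πd²) = 8270 W m⁻².
Energy balance: absorbed = emitted ⇒ πR²·S(1−A) = 4πR²·σT_eq⁴, so T_eq⁴ = S(1−A)/(4σ).
T_eq = [8270 × 0.85 / (4 × 5.67×10⁻⁸)]^(1/4) = (3.10×10¹⁰)^(1/4) = 420 K.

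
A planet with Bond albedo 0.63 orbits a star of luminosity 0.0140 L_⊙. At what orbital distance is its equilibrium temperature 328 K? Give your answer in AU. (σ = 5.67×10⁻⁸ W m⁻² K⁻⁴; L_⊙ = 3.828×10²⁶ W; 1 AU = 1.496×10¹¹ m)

L = 0.0140 × 3.828×10²⁶ = 5.36×10²⁴ W.
From T_eq⁴ = L(1−A)/(16πσd²): d = √[L(1−A)/(16πσT_eq⁴)].
d = √[5.36×10²⁴ × 0.37 / (16π × 5.67×10⁻⁸ × (328)⁴)] = 7.75×10⁹ m = 0.0518 AU.

d ≈ 0.0518 AU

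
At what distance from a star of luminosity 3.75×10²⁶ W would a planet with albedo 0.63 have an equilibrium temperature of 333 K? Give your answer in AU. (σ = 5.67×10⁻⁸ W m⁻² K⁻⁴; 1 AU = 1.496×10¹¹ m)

d ≈ 0.421 AU

From T_eq⁴ = L(1−A)/(16πσd²): d = √[L(1−A)/(16πσT_eq⁴)].
d = √[3.75×10²⁶ × 0.37 / (16π × 5.67×10⁻⁸ × (333)⁴)] = 6.29×10¹⁰ m = 0.421 AU.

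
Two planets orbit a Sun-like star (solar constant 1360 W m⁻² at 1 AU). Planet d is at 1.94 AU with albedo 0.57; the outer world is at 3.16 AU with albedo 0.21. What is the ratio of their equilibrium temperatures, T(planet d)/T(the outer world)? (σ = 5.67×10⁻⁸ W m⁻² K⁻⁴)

T_eq = [S₀(1−A)/(4σd²)]^(1/4), so T ∝ (1−A)^(1/4) / √d.
T₁ = [1360×0.43/(4×5.67×10⁻⁸×1.94²)]^(1/4) = 161.79 K.
T₂ = [1360×0.79/(4×5.67×10⁻⁸×3.16²)]^(1/4) = 147.58 K.

T₁/T₂ ≈ 1.096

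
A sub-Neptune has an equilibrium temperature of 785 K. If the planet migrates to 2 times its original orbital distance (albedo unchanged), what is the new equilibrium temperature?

T_eq ∝ L^(1/4) · d^(−1/2).
T′ = 785 / 2^(1/2) = 555 K.

T_eq ≈ 555 K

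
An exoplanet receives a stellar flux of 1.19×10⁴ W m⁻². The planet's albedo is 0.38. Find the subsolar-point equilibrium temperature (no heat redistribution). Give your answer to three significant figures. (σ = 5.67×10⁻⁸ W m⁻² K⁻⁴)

T_ss ≈ 601 K

At the subsolar point the surface absorbs S(1−A) and emits σT⁴ per unit area — no factor of 4, since only the local patch is in balance.
T = [1.19×10⁴ × 0.62 / 5.67×10⁻⁸]^(1/4) = (1.30×10¹¹)^(1/4) = 601 K.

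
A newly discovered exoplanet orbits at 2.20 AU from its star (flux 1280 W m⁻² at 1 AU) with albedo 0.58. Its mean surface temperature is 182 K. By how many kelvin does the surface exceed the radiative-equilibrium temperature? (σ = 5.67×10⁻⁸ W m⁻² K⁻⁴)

S = 1280/2.20² = 264.5 W m⁻².
T_eq = [S(1−A)/(4σ)]^(1/4) = [264.5×0.42/(4×5.67×10⁻⁸)]^(1/4) = 148.8 K.
ΔT = T_surf − T_eq = 182 − 148.8.

ΔT ≈ 33.2 K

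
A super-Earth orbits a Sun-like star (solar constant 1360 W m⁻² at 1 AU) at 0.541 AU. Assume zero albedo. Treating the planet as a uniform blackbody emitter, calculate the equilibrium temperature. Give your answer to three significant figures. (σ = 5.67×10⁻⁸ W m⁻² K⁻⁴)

Flux at 0.541 AU: S = 1360/0.541² = 4650 W m⁻².
Energy balance: absorbed = emitted ⇒ πR²·S(1−A) = 4πR²·σT_eq⁴, so T_eq⁴ = S(1−A)/(4σ).
T_eq = [4650 × 1.00 / (4 × 5.67×10⁻⁸)]^(1/4) = (2.05×10¹⁰)^(1/4) = 378 K.

T_eq ≈ 378 K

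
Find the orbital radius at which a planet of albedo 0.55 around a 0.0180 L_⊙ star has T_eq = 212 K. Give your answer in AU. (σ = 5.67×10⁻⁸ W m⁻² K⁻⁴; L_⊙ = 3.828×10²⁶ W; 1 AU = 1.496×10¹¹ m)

d ≈ 0.155 AU

L = 0.0180 × 3.828×10²⁶ = 6.89×10²⁴ W.
From T_eq⁴ = L(1−A)/(16πσd²): d = √[L(1−A)/(16πσT_eq⁴)].
d = √[6.89×10²⁴ × 0.45 / (16π × 5.67×10⁻⁸ × (212)⁴)] = 2.32×10¹⁰ m = 0.155 AU.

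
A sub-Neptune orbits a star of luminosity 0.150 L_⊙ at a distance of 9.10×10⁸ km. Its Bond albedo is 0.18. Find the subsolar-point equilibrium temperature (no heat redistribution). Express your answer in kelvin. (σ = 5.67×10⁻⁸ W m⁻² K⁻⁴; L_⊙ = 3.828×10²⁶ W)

d = 9.10×10⁸ km = 9.10×10¹¹ m.
L = 0.150 × 3.828×10²⁶ = 5.74×10²⁵ W.
Flux: S = L/(4πd²) = 5.74×10²⁵/(4π×(9.10×10¹¹)²) = 5.52 W m⁻².
At the subsolar point the surface absorbs S(1−A) and emits σT⁴ per unit area — no factor of 4, since only the local patch is in balance.
T = [5.52 × 0.82 / 5.67×10⁻⁸]^(1/4) = (7.98×10⁷)^(1/4) = 94.5 K.

T_ss ≈ 94.5 K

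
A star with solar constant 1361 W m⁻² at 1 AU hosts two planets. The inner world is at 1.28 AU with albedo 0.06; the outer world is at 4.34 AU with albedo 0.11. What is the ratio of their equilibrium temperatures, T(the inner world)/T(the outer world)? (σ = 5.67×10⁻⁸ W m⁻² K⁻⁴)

T₁/T₂ ≈ 1.867

T_eq = [S₀(1−A)/(4σd²)]^(1/4), so T ∝ (1−A)^(1/4) / √d.
T₁ = [1361×0.94/(4×5.67×10⁻⁸×1.28²)]^(1/4) = 242.23 K.
T₂ = [1361×0.89/(4×5.67×10⁻⁸×4.34²)]^(1/4) = 129.76 K.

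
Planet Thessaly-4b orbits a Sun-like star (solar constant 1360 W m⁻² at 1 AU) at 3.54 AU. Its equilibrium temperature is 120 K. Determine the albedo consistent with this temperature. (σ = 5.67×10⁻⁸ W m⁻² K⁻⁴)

A ≈ 0.57

Flux at 3.54 AU: S = 1360/3.54² = 109 W m⁻².
From T_eq⁴ = S(1−A)/(4σ): 1−A = 4σT_eq⁴/S.
1−A = 4 × 5.67×10⁻⁸ × (120)⁴ / 109 = 0.433.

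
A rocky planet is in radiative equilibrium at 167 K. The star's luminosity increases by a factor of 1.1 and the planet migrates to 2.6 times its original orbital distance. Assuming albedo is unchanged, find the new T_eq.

T_eq ≈ 106 K

T_eq ∝ L^(1/4) · d^(−1/2).
T′ = 167 × 1.1^(1/4) / 2.6^(1/2) = 106 K.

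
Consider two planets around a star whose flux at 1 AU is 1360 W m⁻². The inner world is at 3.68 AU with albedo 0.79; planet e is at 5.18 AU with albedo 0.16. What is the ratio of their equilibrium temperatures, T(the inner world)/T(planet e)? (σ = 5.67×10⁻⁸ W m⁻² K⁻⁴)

T_eq = [S₀(1−A)/(4σd²)]^(1/4), so T ∝ (1−A)^(1/4) / √d.
T₁ = [1360×0.21/(4×5.67×10⁻⁸×3.68²)]^(1/4) = 98.20 K.
T₂ = [1360×0.84/(4×5.67×10⁻⁸×5.18²)]^(1/4) = 117.05 K.

T₁/T₂ ≈ 0.839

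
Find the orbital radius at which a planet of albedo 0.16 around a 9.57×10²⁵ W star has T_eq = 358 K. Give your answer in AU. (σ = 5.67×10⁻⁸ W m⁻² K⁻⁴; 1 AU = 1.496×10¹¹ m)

d ≈ 0.277 AU

From T_eq⁴ = L(1−A)/(16πσd²): d = √[L(1−A)/(16πσT_eq⁴)].
d = √[9.57×10²⁵ × 0.84 / (16π × 5.67×10⁻⁸ × (358)⁴)] = 4.14×10¹⁰ m = 0.277 AU.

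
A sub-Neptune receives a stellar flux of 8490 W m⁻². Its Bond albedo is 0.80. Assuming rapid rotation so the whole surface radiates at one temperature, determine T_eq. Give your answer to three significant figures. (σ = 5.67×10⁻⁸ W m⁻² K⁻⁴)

Energy balance: absorbed = emitted ⇒ πR²·S(1−A) = 4πR²·σT_eq⁴, so T_eq⁴ = S(1−A)/(4σ).
T_eq = [8490 × 0.20 / (4 × 5.67×10⁻⁸)]^(1/4) = (7.49×10⁹)^(1/4) = 294 K.

T_eq ≈ 294 K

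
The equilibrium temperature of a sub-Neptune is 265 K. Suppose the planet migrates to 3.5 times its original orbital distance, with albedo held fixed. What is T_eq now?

T_eq ≈ 142 K

T_eq ∝ L^(1/4) · d^(−1/2).
T′ = 265 / 3.5^(1/2) = 142 K.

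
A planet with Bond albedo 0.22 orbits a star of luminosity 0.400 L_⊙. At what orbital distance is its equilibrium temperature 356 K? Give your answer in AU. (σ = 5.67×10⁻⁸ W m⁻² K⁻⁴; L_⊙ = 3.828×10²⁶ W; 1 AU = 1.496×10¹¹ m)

d ≈ 0.341 AU

L = 0.400 × 3.828×10²⁶ = 1.53×10²⁶ W.
From T_eq⁴ = L(1−A)/(16πσd²): d = √[L(1−A)/(16πσT_eq⁴)].
d = √[1.53×10²⁶ × 0.78 / (16π × 5.67×10⁻⁸ × (356)⁴)] = 5.11×10¹⁰ m = 0.341 AU.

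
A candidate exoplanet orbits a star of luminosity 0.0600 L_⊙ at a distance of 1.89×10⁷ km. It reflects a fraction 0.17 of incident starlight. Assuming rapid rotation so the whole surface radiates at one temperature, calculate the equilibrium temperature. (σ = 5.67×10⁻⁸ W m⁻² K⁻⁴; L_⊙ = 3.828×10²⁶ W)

T_eq ≈ 370 K

d = 1.89×10⁷ km = 1.89×10¹⁰ m.
L = 0.0600 × 3.828×10²⁶ = 2.30×10²⁵ W.
Flux: S = L/(4πd²) = 2.30×10²⁵/(4π×(1.89×10¹⁰)²) = 5120 W m⁻².
Energy balance: absorbed = emitted ⇒ πR²·S(1−A) = 4πR²·σT_eq⁴, so T_eq⁴ = S(1−A)/(4σ).
T_eq = [5120 × 0.83 / (4 × 5.67×10⁻⁸)]^(1/4) = (1.87×10¹⁰)^(1/4) = 370 K.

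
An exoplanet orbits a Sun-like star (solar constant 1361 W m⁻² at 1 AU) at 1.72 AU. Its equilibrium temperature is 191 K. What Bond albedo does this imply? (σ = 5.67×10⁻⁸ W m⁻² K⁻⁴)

Flux at 1.72 AU: S = 1361/1.72² = 460 W m⁻².
From T_eq⁴ = S(1−A)/(4σ): 1−A = 4σT_eq⁴/S.
1−A = 4 × 5.67×10⁻⁸ × (191)⁴ / 460 = 0.656.

A ≈ 0.34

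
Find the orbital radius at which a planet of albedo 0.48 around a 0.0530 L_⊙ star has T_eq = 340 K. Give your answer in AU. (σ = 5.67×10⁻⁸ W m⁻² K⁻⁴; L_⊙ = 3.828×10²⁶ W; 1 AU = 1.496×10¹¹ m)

L = 0.0530 × 3.828×10²⁶ = 2.03×10²⁵ W.
From T_eq⁴ = L(1−A)/(16πσd²): d = √[L(1−A)/(16πσT_eq⁴)].
d = √[2.03×10²⁵ × 0.52 / (16π × 5.67×10⁻⁸ × (340)⁴)] = 1.66×10¹⁰ m = 0.111 AU.

d ≈ 0.111 AU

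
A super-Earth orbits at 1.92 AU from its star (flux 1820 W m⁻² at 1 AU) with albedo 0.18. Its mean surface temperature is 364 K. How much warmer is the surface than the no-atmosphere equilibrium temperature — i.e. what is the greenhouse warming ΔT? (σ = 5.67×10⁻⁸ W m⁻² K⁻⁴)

ΔT ≈ 158.5 K

S = 1820/1.92² = 493.7 W m⁻².
T_eq = [S(1−A)/(4σ)]^(1/4) = [493.7×0.82/(4×5.67×10⁻⁸)]^(1/4) = 205.5 K.
ΔT = T_surf − T_eq = 364 − 205.5.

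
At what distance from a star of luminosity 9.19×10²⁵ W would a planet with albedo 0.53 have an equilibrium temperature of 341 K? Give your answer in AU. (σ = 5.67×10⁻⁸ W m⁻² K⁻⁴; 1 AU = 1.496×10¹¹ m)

d ≈ 0.224 AU

From T_eq⁴ = L(1−A)/(16πσd²): d = √[L(1−A)/(16πσT_eq⁴)].
d = √[9.19×10²⁵ × 0.47 / (16π × 5.67×10⁻⁸ × (341)⁴)] = 3.35×10¹⁰ m = 0.224 AU.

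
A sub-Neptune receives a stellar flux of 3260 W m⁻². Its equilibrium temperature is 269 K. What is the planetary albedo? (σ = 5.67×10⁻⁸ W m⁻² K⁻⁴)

A ≈ 0.64

From T_eq⁴ = S(1−A)/(4σ): 1−A = 4σT_eq⁴/S.
1−A = 4 × 5.67×10⁻⁸ × (269)⁴ / 3260 = 0.364.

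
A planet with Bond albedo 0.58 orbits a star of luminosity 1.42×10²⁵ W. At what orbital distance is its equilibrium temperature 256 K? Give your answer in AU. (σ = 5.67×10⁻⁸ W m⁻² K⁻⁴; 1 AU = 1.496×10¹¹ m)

d ≈ 0.148 AU

From T_eq⁴ = L(1−A)/(16πσd²): d = √[L(1−A)/(16πσT_eq⁴)].
d = √[1.42×10²⁵ × 0.42 / (16π × 5.67×10⁻⁸ × (256)⁴)] = 2.21×10¹⁰ m = 0.148 AU.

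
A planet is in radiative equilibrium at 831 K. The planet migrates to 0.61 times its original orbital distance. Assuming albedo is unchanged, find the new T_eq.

T_eq ∝ L^(1/4) · d^(−1/2).
T′ = 831 / 0.61^(1/2) = 1060 K.

T_eq ≈ 1060 K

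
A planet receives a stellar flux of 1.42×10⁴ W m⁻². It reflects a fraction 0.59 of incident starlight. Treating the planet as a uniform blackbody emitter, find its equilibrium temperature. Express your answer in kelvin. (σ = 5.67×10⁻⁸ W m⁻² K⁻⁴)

Energy balance: absorbed = emitted ⇒ πR²·S(1−A) = 4πR²·σT_eq⁴, so T_eq⁴ = S(1−A)/(4σ).
T_eq = [1.42×10⁴ × 0.41 / (4 × 5.67×10⁻⁸)]^(1/4) = (2.57×10¹⁰)^(1/4) = 400 K.

T_eq ≈ 400 K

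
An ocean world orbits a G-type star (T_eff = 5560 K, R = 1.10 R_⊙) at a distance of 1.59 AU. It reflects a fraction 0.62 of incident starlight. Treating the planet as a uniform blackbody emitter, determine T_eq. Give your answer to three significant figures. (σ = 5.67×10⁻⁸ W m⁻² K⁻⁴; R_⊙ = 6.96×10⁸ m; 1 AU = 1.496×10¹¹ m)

R_⋆ = 1.10 × 6.96×10⁸ = 7.66×10⁸ m.
d = 1.59 AU = 2.38×10¹¹ m.
L = 4πR_⋆²σT_⋆⁴ = 4π(7.66×10⁸)² × 5.67×10⁻⁸ × (5560)⁴ = 3.99×10²⁶ W.
S = L/(4πd²) = 561 W m⁻².
Energy balance: absorbed = emitted ⇒ πR²·S(1−A) = 4πR²·σT_eq⁴, so T_eq⁴ = S(1−A)/(4σ).
T_eq = [561 × 0.38 / (4 × 5.67×10⁻⁸)]^(1/4) = (9.41×10⁸)^(1/4) = 175 K.

T_eq ≈ 175 K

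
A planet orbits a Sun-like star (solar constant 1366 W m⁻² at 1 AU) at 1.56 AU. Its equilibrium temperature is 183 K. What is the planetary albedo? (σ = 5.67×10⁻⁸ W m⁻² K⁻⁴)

Flux at 1.56 AU: S = 1366/1.56² = 561 W m⁻².
From T_eq⁴ = S(1−A)/(4σ): 1−A = 4σT_eq⁴/S.
1−A = 4 × 5.67×10⁻⁸ × (183)⁴ / 561 = 0.453.

A ≈ 0.55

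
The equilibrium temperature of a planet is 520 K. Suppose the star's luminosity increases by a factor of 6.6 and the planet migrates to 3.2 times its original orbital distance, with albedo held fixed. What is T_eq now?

T_eq ≈ 466 K

T_eq ∝ L^(1/4) · d^(−1/2).
T′ = 520 × 6.6^(1/4) / 3.2^(1/2) = 466 K.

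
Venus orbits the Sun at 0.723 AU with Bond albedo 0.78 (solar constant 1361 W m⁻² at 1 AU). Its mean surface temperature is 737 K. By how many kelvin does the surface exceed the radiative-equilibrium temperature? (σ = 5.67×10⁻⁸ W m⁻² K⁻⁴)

S = 1361/0.723² = 2604 W m⁻².
T_eq = [S(1−A)/(4σ)]^(1/4) = [2604×0.22/(4×5.67×10⁻⁸)]^(1/4) = 224.2 K.
ΔT = T_surf − T_eq = 737 − 224.2.

ΔT ≈ 512.8 K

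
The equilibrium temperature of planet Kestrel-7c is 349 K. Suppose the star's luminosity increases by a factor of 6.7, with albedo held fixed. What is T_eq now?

T_eq ≈ 561 K

T_eq ∝ L^(1/4) · d^(−1/2).
T′ = 349 × 6.7^(1/4) = 561 K.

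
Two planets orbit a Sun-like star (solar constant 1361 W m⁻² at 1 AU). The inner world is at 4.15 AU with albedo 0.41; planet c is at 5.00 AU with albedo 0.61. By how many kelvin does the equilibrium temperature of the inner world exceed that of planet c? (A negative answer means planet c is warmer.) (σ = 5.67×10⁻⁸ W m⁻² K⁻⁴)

ΔT ≈ 21.4 K

T_eq = [S₀(1−A)/(4σd²)]^(1/4), so T ∝ (1−A)^(1/4) / √d.
T₁ = [1361×0.59/(4×5.67×10⁻⁸×4.15²)]^(1/4) = 119.74 K.
T₂ = [1361×0.39/(4×5.67×10⁻⁸×5.00²)]^(1/4) = 98.36 K.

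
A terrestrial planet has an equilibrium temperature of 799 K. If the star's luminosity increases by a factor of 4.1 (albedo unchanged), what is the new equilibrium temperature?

T_eq ∝ L^(1/4) · d^(−1/2).
T′ = 799 × 4.1^(1/4) = 1140 K.

T_eq ≈ 1140 K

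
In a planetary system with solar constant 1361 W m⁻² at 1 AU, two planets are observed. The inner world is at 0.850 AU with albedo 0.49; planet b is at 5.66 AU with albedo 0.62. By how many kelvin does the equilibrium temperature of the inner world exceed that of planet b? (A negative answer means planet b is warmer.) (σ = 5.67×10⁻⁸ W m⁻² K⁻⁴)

ΔT ≈ 163.3 K

T_eq = [S₀(1−A)/(4σd²)]^(1/4), so T ∝ (1−A)^(1/4) / √d.
T₁ = [1361×0.51/(4×5.67×10⁻⁸×0.850²)]^(1/4) = 255.12 K.
T₂ = [1361×0.38/(4×5.67×10⁻⁸×5.66²)]^(1/4) = 91.85 K.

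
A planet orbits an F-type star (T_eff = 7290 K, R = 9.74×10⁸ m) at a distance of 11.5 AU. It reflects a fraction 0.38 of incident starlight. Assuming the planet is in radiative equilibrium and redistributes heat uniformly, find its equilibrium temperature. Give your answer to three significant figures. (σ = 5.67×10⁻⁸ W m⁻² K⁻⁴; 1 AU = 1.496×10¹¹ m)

d = 11.5 AU = 1.72×10¹² m.
L = 4πR_⋆²σT_⋆⁴ = 4π(9.74×10⁸)² × 5.67×10⁻⁸ × (7290)⁴ = 1.91×10²⁷ W.
S = L/(4πd²) = 51.3 W m⁻².
Energy balance: absorbed = emitted ⇒ πR²·S(1−A) = 4πR²·σT_eq⁴, so T_eq⁴ = S(1−A)/(4σ).
T_eq = [51.3 × 0.62 / (4 × 5.67×10⁻⁸)]^(1/4) = (1.40×10⁸)^(1/4) = 109 K.

T_eq ≈ 109 K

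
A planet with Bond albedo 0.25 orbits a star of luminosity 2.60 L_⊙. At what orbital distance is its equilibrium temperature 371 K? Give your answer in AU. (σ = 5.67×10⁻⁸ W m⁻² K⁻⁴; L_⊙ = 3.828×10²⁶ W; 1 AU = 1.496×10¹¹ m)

L = 2.60 × 3.828×10²⁶ = 9.95×10²⁶ W.
From T_eq⁴ = L(1−A)/(16πσd²): d = √[L(1−A)/(16πσT_eq⁴)].
d = √[9.95×10²⁶ × 0.75 / (16π × 5.67×10⁻⁸ × (371)⁴)] = 1.18×10¹¹ m = 0.786 AU.

d ≈ 0.786 AU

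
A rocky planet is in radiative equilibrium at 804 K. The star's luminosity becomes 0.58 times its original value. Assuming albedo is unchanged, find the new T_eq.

T_eq ∝ L^(1/4) · d^(−1/2).
T′ = 804 × 0.58^(1/4) = 702 K.

T_eq ≈ 702 K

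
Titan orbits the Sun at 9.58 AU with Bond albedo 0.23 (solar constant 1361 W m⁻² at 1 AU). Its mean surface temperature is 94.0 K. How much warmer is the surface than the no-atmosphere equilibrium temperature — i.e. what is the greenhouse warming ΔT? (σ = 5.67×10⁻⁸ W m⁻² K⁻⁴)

ΔT ≈ 9.8 K

S = 1361/9.58² = 14.83 W m⁻².
T_eq = [S(1−A)/(4σ)]^(1/4) = [14.83×0.77/(4×5.67×10⁻⁸)]^(1/4) = 84.2 K.
ΔT = T_surf − T_eq = 94 − 84.2.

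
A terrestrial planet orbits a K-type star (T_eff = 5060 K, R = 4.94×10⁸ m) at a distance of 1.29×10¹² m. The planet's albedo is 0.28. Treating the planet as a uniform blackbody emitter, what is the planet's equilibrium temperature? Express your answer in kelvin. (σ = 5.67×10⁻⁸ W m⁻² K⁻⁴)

L = 4πR_⋆²σT_⋆⁴ = 4π(4.94×10⁸)² × 5.67×10⁻⁸ × (5060)⁴ = 1.14×10²⁶ W.
S = L/(4πd²) = 5.45 W m⁻².
Energy balance: absorbed = emitted ⇒ πR²·S(1−A) = 4πR²·σT_eq⁴, so T_eq⁴ = S(1−A)/(4σ).
T_eq = [5.45 × 0.72 / (4 × 5.67×10⁻⁸)]^(1/4) = (1.73×10⁷)^(1/4) = 64.5 K.

T_eq ≈ 64.5 K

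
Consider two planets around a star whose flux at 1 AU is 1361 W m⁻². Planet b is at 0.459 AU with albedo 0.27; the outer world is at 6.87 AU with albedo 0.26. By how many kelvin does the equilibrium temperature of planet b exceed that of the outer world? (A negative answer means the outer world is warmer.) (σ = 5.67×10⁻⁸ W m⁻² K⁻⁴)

ΔT ≈ 281.2 K

T_eq = [S₀(1−A)/(4σd²)]^(1/4), so T ∝ (1−A)^(1/4) / √d.
T₁ = [1361×0.73/(4×5.67×10⁻⁸×0.459²)]^(1/4) = 379.73 K.
T₂ = [1361×0.74/(4×5.67×10⁻⁸×6.87²)]^(1/4) = 98.49 K.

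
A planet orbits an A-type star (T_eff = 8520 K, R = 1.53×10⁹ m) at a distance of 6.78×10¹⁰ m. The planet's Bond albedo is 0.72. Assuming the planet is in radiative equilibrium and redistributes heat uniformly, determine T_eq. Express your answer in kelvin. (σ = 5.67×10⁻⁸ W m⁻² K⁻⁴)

L = 4πR_⋆²σT_⋆⁴ = 4π(1.53×10⁹)² × 5.67×10⁻⁸ × (8520)⁴ = 8.79×10²⁷ W.
S = L/(4πd²) = 1.52×10⁵ W m⁻².
Energy balance: absorbed = emitted ⇒ πR²·S(1−A) = 4πR²·σT_eq⁴, so T_eq⁴ = S(1−A)/(4σ).
T_eq = [1.52×10⁵ × 0.28 / (4 × 5.67×10⁻⁸)]^(1/4) = (1.88×10¹¹)^(1/4) = 658 K.

T_eq ≈ 658 K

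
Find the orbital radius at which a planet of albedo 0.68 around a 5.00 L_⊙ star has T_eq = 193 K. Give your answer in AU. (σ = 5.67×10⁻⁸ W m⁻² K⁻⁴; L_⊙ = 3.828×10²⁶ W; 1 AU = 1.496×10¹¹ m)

d ≈ 2.63 AU

L = 5.00 × 3.828×10²⁶ = 1.91×10²⁷ W.
From T_eq⁴ = L(1−A)/(16πσd²): d = √[L(1−A)/(16πσT_eq⁴)].
d = √[1.91×10²⁷ × 0.32 / (16π × 5.67×10⁻⁸ × (193)⁴)] = 3.94×10¹¹ m = 2.63 AU.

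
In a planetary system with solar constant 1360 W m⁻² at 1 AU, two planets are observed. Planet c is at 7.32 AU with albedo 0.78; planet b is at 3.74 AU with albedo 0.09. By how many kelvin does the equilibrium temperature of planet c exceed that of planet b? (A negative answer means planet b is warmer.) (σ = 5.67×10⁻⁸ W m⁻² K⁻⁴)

ΔT ≈ -70.1 K

T_eq = [S₀(1−A)/(4σd²)]^(1/4), so T ∝ (1−A)^(1/4) / √d.
T₁ = [1360×0.22/(4×5.67×10⁻⁸×7.32²)]^(1/4) = 70.44 K.
T₂ = [1360×0.91/(4×5.67×10⁻⁸×3.74²)]^(1/4) = 140.54 K.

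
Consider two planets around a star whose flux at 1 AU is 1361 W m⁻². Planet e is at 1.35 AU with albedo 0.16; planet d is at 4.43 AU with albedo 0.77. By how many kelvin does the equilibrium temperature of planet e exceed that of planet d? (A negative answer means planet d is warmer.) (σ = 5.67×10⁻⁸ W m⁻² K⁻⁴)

T_eq = [S₀(1−A)/(4σd²)]^(1/4), so T ∝ (1−A)^(1/4) / √d.
T₁ = [1361×0.84/(4×5.67×10⁻⁸×1.35²)]^(1/4) = 229.33 K.
T₂ = [1361×0.23/(4×5.67×10⁻⁸×4.43²)]^(1/4) = 91.58 K.

ΔT ≈ 137.8 K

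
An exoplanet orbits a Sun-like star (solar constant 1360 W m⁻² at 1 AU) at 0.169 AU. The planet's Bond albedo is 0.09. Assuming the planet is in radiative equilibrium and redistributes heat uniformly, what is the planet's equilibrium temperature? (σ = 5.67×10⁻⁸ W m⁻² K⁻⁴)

Flux at 0.169 AU: S = 1360/0.169² = 4.76×10⁴ W m⁻².
Energy balance: absorbed = emitted ⇒ πR²·S(1−A) = 4πR²·σT_eq⁴, so T_eq⁴ = S(1−A)/(4σ).
T_eq = [4.76×10⁴ × 0.91 / (4 × 5.67×10⁻⁸)]^(1/4) = (1.91×10¹¹)^(1/4) = 661 K.

T_eq ≈ 661 K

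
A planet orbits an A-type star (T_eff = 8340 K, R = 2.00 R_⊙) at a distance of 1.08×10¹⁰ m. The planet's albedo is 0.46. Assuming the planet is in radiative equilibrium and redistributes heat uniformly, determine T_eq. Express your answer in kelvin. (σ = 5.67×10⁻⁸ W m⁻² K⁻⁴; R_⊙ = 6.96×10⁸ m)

T_eq ≈ 1810 K

R_⋆ = 2.00 × 6.96×10⁸ = 1.39×10⁹ m.
L = 4πR_⋆²σT_⋆⁴ = 4π(1.39×10⁹)² × 5.67×10⁻⁸ × (8340)⁴ = 6.68×10²⁷ W.
S = L/(4πd²) = 4.56×10⁶ W m⁻².
Energy balance: absorbed = emitted ⇒ πR²·S(1−A) = 4πR²·σT_eq⁴, so T_eq⁴ = S(1−A)/(4σ).
T_eq = [4.56×10⁶ × 0.54 / (4 × 5.67×10⁻⁸)]^(1/4) = (1.08×10¹³)^(1/4) = 1810 K.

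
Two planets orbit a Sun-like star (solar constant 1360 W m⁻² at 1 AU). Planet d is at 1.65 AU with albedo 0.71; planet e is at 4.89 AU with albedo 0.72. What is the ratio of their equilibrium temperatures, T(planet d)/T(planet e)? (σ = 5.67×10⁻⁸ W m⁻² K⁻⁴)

T₁/T₂ ≈ 1.737

T_eq = [S₀(1−A)/(4σd²)]^(1/4), so T ∝ (1−A)^(1/4) / √d.
T₁ = [1360×0.29/(4×5.67×10⁻⁸×1.65²)]^(1/4) = 158.98 K.
T₂ = [1360×0.28/(4×5.67×10⁻⁸×4.89²)]^(1/4) = 91.54 K.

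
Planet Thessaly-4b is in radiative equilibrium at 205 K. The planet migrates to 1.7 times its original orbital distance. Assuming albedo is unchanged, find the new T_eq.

T_eq ≈ 157 K

T_eq ∝ L^(1/4) · d^(−1/2).
T′ = 205 / 1.7^(1/2) = 157 K.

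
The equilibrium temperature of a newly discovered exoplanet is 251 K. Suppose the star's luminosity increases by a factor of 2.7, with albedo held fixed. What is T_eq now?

T_eq ∝ L^(1/4) · d^(−1/2).
T′ = 251 × 2.7^(1/4) = 322 K.

T_eq ≈ 322 K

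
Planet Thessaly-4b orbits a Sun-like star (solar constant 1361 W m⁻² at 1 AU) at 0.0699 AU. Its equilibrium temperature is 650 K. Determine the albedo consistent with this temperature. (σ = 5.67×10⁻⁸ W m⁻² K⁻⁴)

Flux at 0.0699 AU: S = 1361/0.0699² = 2.79×10⁵ W m⁻².
From T_eq⁴ = S(1−A)/(4σ): 1−A = 4σT_eq⁴/S.
1−A = 4 × 5.67×10⁻⁸ × (650)⁴ / 2.79×10⁵ = 0.145.

A ≈ 0.85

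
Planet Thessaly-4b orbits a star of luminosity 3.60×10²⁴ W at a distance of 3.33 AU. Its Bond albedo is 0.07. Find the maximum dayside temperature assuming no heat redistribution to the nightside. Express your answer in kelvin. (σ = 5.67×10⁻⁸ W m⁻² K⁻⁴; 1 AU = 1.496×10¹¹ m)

d = 3.33 AU = 4.98×10¹¹ m.
Flux: S = L/(4πd²) = 3.60×10²⁴/(4π×(4.98×10¹¹)²) = 1.15 W m⁻².
With no redistribution each surface element balances locally: S(1−A) = σT⁴.
T = [1.15 × 0.93 / 5.67×10⁻⁸]^(1/4) = (1.89×10⁷)^(1/4) = 66.0 K.

T_ss ≈ 66.0 K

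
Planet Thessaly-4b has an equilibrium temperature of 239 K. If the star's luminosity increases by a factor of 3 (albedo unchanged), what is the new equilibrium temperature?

T_eq ∝ L^(1/4) · d^(−1/2).
T′ = 239 × 3^(1/4) = 315 K.

T_eq ≈ 315 K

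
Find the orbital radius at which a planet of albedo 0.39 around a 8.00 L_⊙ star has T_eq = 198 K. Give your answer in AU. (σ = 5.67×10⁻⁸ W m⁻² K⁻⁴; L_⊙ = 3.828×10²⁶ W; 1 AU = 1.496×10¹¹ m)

L = 8.00 × 3.828×10²⁶ = 3.06×10²⁷ W.
From T_eq⁴ = L(1−A)/(16πσd²): d = √[L(1−A)/(16πσT_eq⁴)].
d = √[3.06×10²⁷ × 0.61 / (16π × 5.67×10⁻⁸ × (198)⁴)] = 6.53×10¹¹ m = 4.37 AU.

d ≈ 4.37 AU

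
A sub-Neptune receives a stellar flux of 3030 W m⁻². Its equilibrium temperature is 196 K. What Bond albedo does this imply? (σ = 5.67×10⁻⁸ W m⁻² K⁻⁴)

A ≈ 0.89

From T_eq⁴ = S(1−A)/(4σ): 1−A = 4σT_eq⁴/S.
1−A = 4 × 5.67×10⁻⁸ × (196)⁴ / 3030 = 0.110.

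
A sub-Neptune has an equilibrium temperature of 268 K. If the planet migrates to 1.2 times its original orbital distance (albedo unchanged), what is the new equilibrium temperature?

T_eq ∝ L^(1/4) · d^(−1/2).
T′ = 268 / 1.2^(1/2) = 245 K.

T_eq ≈ 245 K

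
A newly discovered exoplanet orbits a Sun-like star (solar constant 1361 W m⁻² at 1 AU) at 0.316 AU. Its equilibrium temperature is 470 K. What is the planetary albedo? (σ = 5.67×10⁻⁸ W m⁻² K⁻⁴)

A ≈ 0.19

Flux at 0.316 AU: S = 1361/0.316² = 1.36×10⁴ W m⁻².
From T_eq⁴ = S(1−A)/(4σ): 1−A = 4σT_eq⁴/S.
1−A = 4 × 5.67×10⁻⁸ × (470)⁴ / 1.36×10⁴ = 0.812.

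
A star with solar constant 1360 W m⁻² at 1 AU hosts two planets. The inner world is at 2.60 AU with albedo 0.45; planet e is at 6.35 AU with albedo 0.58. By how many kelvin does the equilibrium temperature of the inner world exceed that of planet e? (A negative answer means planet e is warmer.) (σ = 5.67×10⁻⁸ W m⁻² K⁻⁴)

T_eq = [S₀(1−A)/(4σd²)]^(1/4), so T ∝ (1−A)^(1/4) / √d.
T₁ = [1360×0.55/(4×5.67×10⁻⁸×2.60²)]^(1/4) = 148.62 K.
T₂ = [1360×0.42/(4×5.67×10⁻⁸×6.35²)]^(1/4) = 88.90 K.

ΔT ≈ 59.7 K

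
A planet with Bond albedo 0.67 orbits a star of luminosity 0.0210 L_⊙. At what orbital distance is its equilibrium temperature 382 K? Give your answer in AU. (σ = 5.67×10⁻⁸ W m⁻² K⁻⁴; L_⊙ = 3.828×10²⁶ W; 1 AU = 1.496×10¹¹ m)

d ≈ 0.0442 AU

L = 0.0210 × 3.828×10²⁶ = 8.04×10²⁴ W.
From T_eq⁴ = L(1−A)/(16πσd²): d = √[L(1−A)/(16πσT_eq⁴)].
d = √[8.04×10²⁴ × 0.33 / (16π × 5.67×10⁻⁸ × (382)⁴)] = 6.61×10⁹ m = 0.0442 AU.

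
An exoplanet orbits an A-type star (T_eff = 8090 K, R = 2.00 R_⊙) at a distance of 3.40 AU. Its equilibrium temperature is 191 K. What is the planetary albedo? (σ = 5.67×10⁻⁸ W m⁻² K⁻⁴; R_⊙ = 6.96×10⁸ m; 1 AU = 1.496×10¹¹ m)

R_⋆ = 2.00 × 6.96×10⁸ = 1.39×10⁹ m.
d = 3.40 AU = 5.09×10¹¹ m.
L = 4πR_⋆²σT_⋆⁴ = 4π(1.39×10⁹)² × 5.67×10⁻⁸ × (8090)⁴ = 5.91×10²⁷ W.
S = L/(4πd²) = 1820 W m⁻².
From T_eq⁴ = S(1−A)/(4σ): 1−A = 4σT_eq⁴/S.
1−A = 4 × 5.67×10⁻⁸ × (191)⁴ / 1820 = 0.166.

A ≈ 0.83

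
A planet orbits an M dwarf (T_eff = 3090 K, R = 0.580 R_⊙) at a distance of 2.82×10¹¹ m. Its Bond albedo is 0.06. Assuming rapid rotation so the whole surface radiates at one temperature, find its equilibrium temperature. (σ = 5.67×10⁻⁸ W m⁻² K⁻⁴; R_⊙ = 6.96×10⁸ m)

T_eq ≈ 81.4 K

R_⋆ = 0.580 × 6.96×10⁸ = 4.04×10⁸ m.
L = 4πR_⋆²σT_⋆⁴ = 4π(4.04×10⁸)² × 5.67×10⁻⁸ × (3090)⁴ = 1.06×10²⁵ W.
S = L/(4πd²) = 10.6 W m⁻².
Energy balance: absorbed = emitted ⇒ πR²·S(1−A) = 4πR²·σT_eq⁴, so T_eq⁴ = S(1−A)/(4σ).
T_eq = [10.6 × 0.94 / (4 × 5.67×10⁻⁸)]^(1/4) = (4.39×10⁷)^(1/4) = 81.4 K.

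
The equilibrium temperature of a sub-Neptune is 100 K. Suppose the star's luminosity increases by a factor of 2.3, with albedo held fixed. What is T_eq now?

T_eq ≈ 123 K

T_eq ∝ L^(1/4) · d^(−1/2).
T′ = 100 × 2.3^(1/4) = 123 K.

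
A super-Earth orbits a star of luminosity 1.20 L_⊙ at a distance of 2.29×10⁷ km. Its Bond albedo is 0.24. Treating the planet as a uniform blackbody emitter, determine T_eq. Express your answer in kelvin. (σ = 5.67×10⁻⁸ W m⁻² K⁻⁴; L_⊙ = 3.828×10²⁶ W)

T_eq ≈ 695 K

d = 2.29×10⁷ km = 2.29×10¹⁰ m.
L = 1.20 × 3.828×10²⁶ = 4.59×10²⁶ W.
Flux: S = L/(4πd²) = 4.59×10²⁶/(4π×(2.29×10¹⁰)²) = 6.97×10⁴ W m⁻².
Energy balance: absorbed = emitted ⇒ πR²·S(1−A) = 4πR²·σT_eq⁴, so T_eq⁴ = S(1−A)/(4σ).
T_eq = [6.97×10⁴ × 0.76 / (4 × 5.67×10⁻⁸)]^(1/4) = (2.34×10¹¹)^(1/4) = 695 K.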